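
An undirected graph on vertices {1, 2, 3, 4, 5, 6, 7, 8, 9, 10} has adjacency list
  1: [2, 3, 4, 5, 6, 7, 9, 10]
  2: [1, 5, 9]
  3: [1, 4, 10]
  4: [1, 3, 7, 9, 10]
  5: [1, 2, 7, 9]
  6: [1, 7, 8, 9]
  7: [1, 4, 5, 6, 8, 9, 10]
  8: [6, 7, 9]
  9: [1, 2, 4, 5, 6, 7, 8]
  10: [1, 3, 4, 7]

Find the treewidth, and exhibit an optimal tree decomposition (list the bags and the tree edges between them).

Every bag has size at most 4, so the width is 4 − 1 = 3 and tw(G) ≤ 3. Conversely, {6, 7, 8, 9} is a clique of size 4, and the vertices of any clique must share a bag in every tree decomposition; so some bag has ≥ 4 vertices and tw(G) ≥ 3. Therefore the treewidth is 3.

Treewidth 3.
Bags: B1 = {1, 6, 7, 9}  B2 = {1, 5, 7, 9}  B3 = {1, 4, 7, 9}  B4 = {1, 2, 5, 9}  B5 = {6, 7, 8, 9}  B6 = {1, 4, 7, 10}  B7 = {1, 3, 4, 10}
Tree: B1–B2, B1–B3, B2–B4, B1–B5, B3–B6, B6–B7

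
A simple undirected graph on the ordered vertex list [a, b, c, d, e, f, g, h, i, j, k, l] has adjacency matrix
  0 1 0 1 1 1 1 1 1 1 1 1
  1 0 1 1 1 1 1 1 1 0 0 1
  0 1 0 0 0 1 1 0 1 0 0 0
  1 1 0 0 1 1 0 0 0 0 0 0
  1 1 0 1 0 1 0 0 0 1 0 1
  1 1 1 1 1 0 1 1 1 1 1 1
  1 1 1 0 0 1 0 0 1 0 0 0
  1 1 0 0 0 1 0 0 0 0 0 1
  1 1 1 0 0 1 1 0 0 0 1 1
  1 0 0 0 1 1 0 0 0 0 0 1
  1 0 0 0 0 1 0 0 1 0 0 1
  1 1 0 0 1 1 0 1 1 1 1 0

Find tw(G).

4

A width-4 tree decomposition is:
Bags: B1 = {a, b, f, g, i}  B2 = {a, b, f, i, l}  B3 = {a, b, f, h, l}  B4 = {b, c, f, g, i}  B5 = {a, b, e, f, l}  B6 = {a, b, d, e, f}  B7 = {a, e, f, j, l}  B8 = {a, f, i, k, l}
Tree: B1–B2, B2–B3, B1–B4, B3–B5, B5–B6, B5–B7, B2–B8
The largest bag has 5 vertices, giving width 4; this decomposition certifies tw(G) ≤ 4. For the lower bound, the 5 vertices {b, c, f, g, i} are pairwise adjacent, and any tree decomposition puts a clique entirely inside one bag — forcing width ≥ 4. Hence tw(G) = 4 exactly.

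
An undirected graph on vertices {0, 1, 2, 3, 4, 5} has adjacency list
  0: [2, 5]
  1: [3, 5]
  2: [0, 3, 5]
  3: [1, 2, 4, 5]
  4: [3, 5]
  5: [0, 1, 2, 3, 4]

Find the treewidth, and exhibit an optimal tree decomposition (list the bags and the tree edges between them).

The largest bag has 3 vertices, giving width 2; this decomposition certifies tw(G) ≤ 2. On the other hand G contains the 3-clique {0, 2, 5}. A clique must lie in a single bag of any decomposition, so no decomposition can have width below 2. Therefore the treewidth is 2.

Treewidth 2.
One optimal decomposition is:
Bags: B1 = {2, 3, 5}  B2 = {3, 4, 5}  B3 = {1, 3, 5}  B4 = {0, 2, 5}
Tree: B1–B2, B2–B3, B1–B4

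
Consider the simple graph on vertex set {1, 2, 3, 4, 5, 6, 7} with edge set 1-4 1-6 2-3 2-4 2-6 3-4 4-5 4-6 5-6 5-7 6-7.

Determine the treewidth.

A width-2 tree decomposition is:
Bags: B1 = {2, 4, 6}  B2 = {4, 5, 6}  B3 = {2, 3, 4}  B4 = {5, 6, 7}  B5 = {1, 4, 6}
Tree: B1–B2, B1–B3, B2–B4, B2–B5
Every bag has size at most 3, so the width is 3 − 1 = 2 and tw(G) ≤ 2. For the lower bound, the 3 vertices {2, 3, 4} are pairwise adjacent, and any tree decomposition puts a clique entirely inside one bag — forcing width ≥ 2. Hence tw(G) = 2 exactly.

2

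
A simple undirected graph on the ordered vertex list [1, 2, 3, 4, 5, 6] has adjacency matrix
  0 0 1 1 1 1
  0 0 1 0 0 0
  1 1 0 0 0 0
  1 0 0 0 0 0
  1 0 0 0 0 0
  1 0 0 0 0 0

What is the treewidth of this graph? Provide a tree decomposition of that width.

Treewidth 1.
One such decomposition:
Bags: B1 = {1, 6}  B2 = {1, 4}  B3 = {1, 3}  B4 = {1, 5}  B5 = {2, 3}
Tree: B1–B2, B1–B3, B3–B4, B3–B5

Each bag holds 2 vertices, so the decomposition has width 1, which upper-bounds the treewidth. Any graph with an edge has treewidth ≥ 1, and G has the edge 6–1. The upper and lower bounds meet at 1, so that is the treewidth.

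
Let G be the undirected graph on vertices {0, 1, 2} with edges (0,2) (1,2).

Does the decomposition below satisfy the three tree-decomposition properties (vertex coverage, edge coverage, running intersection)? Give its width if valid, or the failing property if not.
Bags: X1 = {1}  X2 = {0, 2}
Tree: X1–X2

No — edge (2,1) lies in no bag.

A tree decomposition must satisfy three properties: every vertex lies in some bag; for every edge, both endpoints lie together in some bag; and for every vertex, the bags containing it form a connected subtree. Here edge (2,1) lies in no bag, so the decomposition is invalid.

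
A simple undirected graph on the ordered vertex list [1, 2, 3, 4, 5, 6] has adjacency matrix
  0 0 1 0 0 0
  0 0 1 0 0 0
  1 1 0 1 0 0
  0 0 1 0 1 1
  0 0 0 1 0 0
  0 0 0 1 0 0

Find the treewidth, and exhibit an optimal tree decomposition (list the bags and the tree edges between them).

Each bag holds 2 vertices, so the decomposition has width 1, which upper-bounds the treewidth. G has an edge, so its treewidth is at least 1. The upper and lower bounds meet at 1, so that is the treewidth.

Treewidth 1.
One optimal decomposition is:
Bags: B1 = {1, 3}  B2 = {3, 4}  B3 = {4, 5}  B4 = {2, 3}  B5 = {4, 6}
Tree: B1–B2, B2–B3, B2–B4, B2–B5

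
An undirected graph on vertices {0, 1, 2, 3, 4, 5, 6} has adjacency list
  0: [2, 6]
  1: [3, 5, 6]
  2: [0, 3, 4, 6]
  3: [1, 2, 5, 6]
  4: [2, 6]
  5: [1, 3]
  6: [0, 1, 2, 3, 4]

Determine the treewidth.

2

A width-2 tree decomposition is:
Bags: B1 = {2, 4, 6}  B2 = {2, 3, 6}  B3 = {1, 3, 6}  B4 = {0, 2, 6}  B5 = {1, 3, 5}
Tree: B1–B2, B2–B3, B1–B4, B3–B5
Every bag has size at most 3, so the width is 3 − 1 = 2 and tw(G) ≤ 2. For the lower bound, the 3 vertices {1, 3, 5} are pairwise adjacent, and any tree decomposition puts a clique entirely inside one bag — forcing width ≥ 2. Hence tw(G) = 2 exactly.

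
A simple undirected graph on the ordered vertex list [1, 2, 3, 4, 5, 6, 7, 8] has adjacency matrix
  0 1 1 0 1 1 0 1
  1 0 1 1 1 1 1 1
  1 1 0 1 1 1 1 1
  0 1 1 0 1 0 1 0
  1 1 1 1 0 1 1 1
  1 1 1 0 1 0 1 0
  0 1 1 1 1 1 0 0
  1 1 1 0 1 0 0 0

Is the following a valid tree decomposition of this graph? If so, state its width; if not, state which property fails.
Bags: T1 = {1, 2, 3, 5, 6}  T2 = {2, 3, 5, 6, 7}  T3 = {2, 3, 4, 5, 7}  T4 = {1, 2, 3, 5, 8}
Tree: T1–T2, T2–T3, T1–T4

Yes; width 4.

Vertex coverage: the bags together contain {1, 2, 3, 4, 5, 6, 7, 8}, the full vertex set. Edge coverage: each edge of G has both endpoints in at least one bag. Running intersection: for every vertex, the bags containing it form a connected subtree. All three properties hold, so this is a valid tree decomposition of width max|bag| − 1 = 4, and hence tw(G) ≤ 4.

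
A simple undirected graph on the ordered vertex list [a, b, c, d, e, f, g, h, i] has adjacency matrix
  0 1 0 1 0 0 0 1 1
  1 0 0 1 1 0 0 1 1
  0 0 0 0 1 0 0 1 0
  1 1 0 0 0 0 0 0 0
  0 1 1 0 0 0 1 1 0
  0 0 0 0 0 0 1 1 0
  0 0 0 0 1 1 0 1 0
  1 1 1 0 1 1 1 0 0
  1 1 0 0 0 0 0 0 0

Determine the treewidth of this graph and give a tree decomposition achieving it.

Treewidth 2.
One optimal decomposition is:
Bags: B1 = {a, b, h}  B2 = {b, e, h}  B3 = {a, b, i}  B4 = {e, g, h}  B5 = {f, g, h}  B6 = {a, b, d}  B7 = {c, e, h}
Tree: B1–B2, B1–B3, B2–B4, B4–B5, B3–B6, B2–B7

Every bag has size at most 3, so the width is 3 − 1 = 2 and tw(G) ≤ 2. On the other hand G contains the 3-clique {a, b, d}. A clique must lie in a single bag of any decomposition, so no decomposition can have width below 2. Therefore the treewidth is 2.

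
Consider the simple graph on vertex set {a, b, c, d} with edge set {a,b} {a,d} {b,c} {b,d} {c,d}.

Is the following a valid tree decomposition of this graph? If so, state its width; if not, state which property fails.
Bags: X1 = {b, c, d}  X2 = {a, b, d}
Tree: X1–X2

Yes; width 2.

Checking the three conditions: (i) the bags cover all of {a, b, c, d}; (ii) for each edge, some bag contains both endpoints; (iii) the bags containing any fixed vertex form a subtree. All hold, so the decomposition is valid with width 3 − 1 = 2.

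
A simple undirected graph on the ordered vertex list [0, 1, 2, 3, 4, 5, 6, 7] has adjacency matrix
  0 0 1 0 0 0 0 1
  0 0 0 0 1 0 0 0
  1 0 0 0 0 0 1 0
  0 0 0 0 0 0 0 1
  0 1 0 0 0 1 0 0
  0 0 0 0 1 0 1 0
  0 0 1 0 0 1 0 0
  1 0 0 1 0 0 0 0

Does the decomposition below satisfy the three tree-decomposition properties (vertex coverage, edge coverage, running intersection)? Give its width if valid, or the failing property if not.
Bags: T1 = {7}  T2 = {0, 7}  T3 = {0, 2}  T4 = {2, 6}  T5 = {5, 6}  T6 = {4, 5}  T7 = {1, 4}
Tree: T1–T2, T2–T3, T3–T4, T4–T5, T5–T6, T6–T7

No — vertex 3 appears in no bag.

A tree decomposition must satisfy three properties: every vertex lies in some bag; for every edge, both endpoints lie together in some bag; and for every vertex, the bags containing it form a connected subtree. Here vertex 3 appears in no bag, so the decomposition is invalid.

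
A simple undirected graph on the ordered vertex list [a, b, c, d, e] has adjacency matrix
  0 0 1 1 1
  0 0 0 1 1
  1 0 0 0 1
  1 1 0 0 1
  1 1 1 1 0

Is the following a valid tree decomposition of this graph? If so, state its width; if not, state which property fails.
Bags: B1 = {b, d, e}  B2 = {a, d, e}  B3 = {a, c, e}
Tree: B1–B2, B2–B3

Yes; width 2.

Vertex coverage: the bags together contain {a, b, c, d, e}, the full vertex set. Edge coverage: each edge of G has both endpoints in at least one bag. Running intersection: for every vertex, the bags containing it form a connected subtree. All three properties hold, so this is a valid tree decomposition of width max|bag| − 1 = 2, and hence tw(G) ≤ 2.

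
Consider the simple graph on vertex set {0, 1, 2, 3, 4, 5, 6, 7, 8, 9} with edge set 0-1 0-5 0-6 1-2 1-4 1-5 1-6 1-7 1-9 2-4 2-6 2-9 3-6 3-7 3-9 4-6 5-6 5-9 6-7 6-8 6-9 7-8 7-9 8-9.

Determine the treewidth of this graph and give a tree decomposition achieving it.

Treewidth 3.
One optimal decomposition is:
Bags: B1 = {1, 6, 7, 9}  B2 = {1, 5, 6, 9}  B3 = {1, 2, 6, 9}  B4 = {3, 6, 7, 9}  B5 = {6, 7, 8, 9}  B6 = {0, 1, 5, 6}  B7 = {1, 2, 4, 6}
Tree: B1–B2, B1–B3, B1–B4, B1–B5, B2–B6, B3–B7

Every bag has size at most 4, so the width is 4 − 1 = 3 and tw(G) ≤ 3. On the other hand G contains the 4-clique {6, 7, 8, 9}. A clique must lie in a single bag of any decomposition, so no decomposition can have width below 3. Hence tw(G) = 3 exactly.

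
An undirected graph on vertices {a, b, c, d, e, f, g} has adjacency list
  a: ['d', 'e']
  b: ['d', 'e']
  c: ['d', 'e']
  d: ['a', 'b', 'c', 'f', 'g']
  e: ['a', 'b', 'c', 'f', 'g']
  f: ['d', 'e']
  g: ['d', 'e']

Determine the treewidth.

A width-2 tree decomposition is:
Bags: B1 = {d, e, g}  B2 = {b, d, e}  B3 = {c, d, e}  B4 = {d, e, f}  B5 = {a, d, e}
Tree: B1–B2, B2–B3, B3–B4, B4–B5
The largest bag has 3 vertices, giving width 2; this decomposition certifies tw(G) ≤ 2. The edges d–g–e–b–d form a cycle, so G is not a tree and its treewidth is at least 2. Therefore the treewidth is 2.

2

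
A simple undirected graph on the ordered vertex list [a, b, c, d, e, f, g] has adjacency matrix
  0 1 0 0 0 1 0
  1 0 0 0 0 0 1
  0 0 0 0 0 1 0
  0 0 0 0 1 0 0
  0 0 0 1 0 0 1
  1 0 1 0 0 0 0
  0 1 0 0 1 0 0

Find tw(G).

1

A width-1 tree decomposition is:
Bags: B1 = {c, f}  B2 = {a, f}  B3 = {a, b}  B4 = {b, g}  B5 = {e, g}  B6 = {d, e}
Tree: B1–B2, B2–B3, B3–B4, B4–B5, B5–B6
Every bag has size at most 2, so the width is 2 − 1 = 1 and tw(G) ≤ 1. Since G has at least one edge (e.g. c–f), it is not an edgeless graph, so tw(G) ≥ 1. Hence tw(G) = 1 exactly.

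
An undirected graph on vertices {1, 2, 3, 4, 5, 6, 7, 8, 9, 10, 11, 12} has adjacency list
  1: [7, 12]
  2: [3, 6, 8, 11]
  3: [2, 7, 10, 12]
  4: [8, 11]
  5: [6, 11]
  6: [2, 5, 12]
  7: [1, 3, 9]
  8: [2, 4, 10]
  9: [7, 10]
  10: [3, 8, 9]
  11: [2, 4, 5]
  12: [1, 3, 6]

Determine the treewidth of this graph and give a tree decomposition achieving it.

The largest bag has 4 vertices, giving width 3; this decomposition certifies tw(G) ≤ 3. For the lower bound: the 4 vertex sets {1,7,9}, {12}, {3}, {2,6,8,10} are disjoint, each induces a connected subgraph, and every pair is joined by at least one edge of G. Contracting each set to a single vertex therefore yields K_{4} as a minor, and since treewidth is minor-monotone, tw(G) ≥ tw(K_{4}) = 3. Combining the bounds, tw(G) = 3.

Treewidth 3.
One optimal decomposition is:
Bags: B1 = {1, 7, 9, 12}  B2 = {3, 7, 9, 12}  B3 = {3, 9, 10, 12}  B4 = {3, 6, 10, 12}  B5 = {2, 3, 6, 10}  B6 = {2, 6, 8, 10}  B7 = {2, 5, 6, 8}  B8 = {2, 5, 8, 11}  B9 = {4, 5, 8, 11}
Tree: B1–B2, B2–B3, B3–B4, B4–B5, B5–B6, B6–B7, B7–B8, B8–B9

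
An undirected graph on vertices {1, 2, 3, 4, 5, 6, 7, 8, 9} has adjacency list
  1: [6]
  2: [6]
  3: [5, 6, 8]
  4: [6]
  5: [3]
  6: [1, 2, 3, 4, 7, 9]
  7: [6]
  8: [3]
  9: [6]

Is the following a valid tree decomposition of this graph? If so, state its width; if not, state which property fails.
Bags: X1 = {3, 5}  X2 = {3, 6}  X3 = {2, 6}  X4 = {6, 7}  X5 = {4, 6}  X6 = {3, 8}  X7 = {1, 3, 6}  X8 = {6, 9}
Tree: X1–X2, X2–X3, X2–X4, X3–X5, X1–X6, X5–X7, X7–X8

No — bags containing vertex 3 are not connected in the tree.

A tree decomposition must satisfy three properties: every vertex lies in some bag; for every edge, both endpoints lie together in some bag; and for every vertex, the bags containing it form a connected subtree. Here bags containing vertex 3 are not connected in the tree, so the decomposition is invalid.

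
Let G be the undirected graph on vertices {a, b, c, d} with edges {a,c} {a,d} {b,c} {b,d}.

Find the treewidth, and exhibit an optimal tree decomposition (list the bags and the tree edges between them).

Treewidth 2.
Bags: B1 = {b, c, d}  B2 = {a, c, d}
Tree: B1–B2

The largest bag has 3 vertices, giving width 2; this decomposition certifies tw(G) ≤ 2. Since c–b–d–a–c is a cycle in G, G is not acyclic. Forests are exactly the graphs of treewidth ≤ 1, so tw(G) ≥ 2. Hence tw(G) = 2 exactly.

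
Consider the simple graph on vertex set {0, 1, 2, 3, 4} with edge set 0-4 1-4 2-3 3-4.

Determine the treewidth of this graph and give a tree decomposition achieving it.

Every bag has size at most 2, so the width is 2 − 1 = 1 and tw(G) ≤ 1. Since G has at least one edge (e.g. 4–3), it is not an edgeless graph, so tw(G) ≥ 1. Hence tw(G) = 1 exactly.

Treewidth 1.
Bags: B1 = {3, 4}  B2 = {2, 3}  B3 = {1, 4}  B4 = {0, 4}
Tree: B1–B2, B1–B3, B3–B4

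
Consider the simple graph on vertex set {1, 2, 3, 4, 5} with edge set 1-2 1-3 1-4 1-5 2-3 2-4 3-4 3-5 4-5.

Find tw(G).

A width-3 tree decomposition is:
Bags: B1 = {1, 3, 4, 5}  B2 = {1, 2, 3, 4}
Tree: B1–B2
Every bag has size at most 4, so the width is 4 − 1 = 3 and tw(G) ≤ 3. For the lower bound, the 4 vertices {1, 2, 3, 4} are pairwise adjacent, and any tree decomposition puts a clique entirely inside one bag — forcing width ≥ 3. Hence tw(G) = 3 exactly.

3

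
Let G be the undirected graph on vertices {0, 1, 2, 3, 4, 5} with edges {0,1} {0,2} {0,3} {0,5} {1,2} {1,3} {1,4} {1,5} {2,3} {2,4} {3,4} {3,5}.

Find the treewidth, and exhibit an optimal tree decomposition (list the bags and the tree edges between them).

Every bag has size at most 4, so the width is 4 − 1 = 3 and tw(G) ≤ 3. Conversely, {0, 1, 2, 3} is a clique of size 4, and the vertices of any clique must share a bag in every tree decomposition; so some bag has ≥ 4 vertices and tw(G) ≥ 3. Therefore the treewidth is 3.

Treewidth 3.
One such decomposition:
Bags: B1 = {0, 1, 2, 3}  B2 = {1, 2, 3, 4}  B3 = {0, 1, 3, 5}
Tree: B1–B2, B1–B3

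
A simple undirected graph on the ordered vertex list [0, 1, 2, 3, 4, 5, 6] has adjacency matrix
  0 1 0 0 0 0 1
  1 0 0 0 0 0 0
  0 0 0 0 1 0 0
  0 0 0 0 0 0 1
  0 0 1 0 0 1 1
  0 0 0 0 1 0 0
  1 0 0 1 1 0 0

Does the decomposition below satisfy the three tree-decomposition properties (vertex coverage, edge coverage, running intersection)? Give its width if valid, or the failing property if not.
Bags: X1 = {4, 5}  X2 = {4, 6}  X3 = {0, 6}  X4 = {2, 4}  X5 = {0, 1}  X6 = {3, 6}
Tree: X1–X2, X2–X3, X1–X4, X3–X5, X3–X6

Yes; width 1.

Vertex coverage: the bags together contain {0, 1, 2, 3, 4, 5, 6}, the full vertex set. Edge coverage: each edge of G has both endpoints in at least one bag. Running intersection: for every vertex, the bags containing it form a connected subtree. All three properties hold, so this is a valid tree decomposition of width max|bag| − 1 = 1, and hence tw(G) ≤ 1.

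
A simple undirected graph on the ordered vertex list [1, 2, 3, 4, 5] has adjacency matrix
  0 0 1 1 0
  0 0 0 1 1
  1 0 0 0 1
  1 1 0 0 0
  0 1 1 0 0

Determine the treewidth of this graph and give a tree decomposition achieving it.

Treewidth 2.
One optimal decomposition is:
Bags: B1 = {2, 3, 5}  B2 = {2, 3, 4}  B3 = {1, 3, 4}
Tree: B1–B2, B2–B3

Every bag has size at most 3, so the width is 3 − 1 = 2 and tw(G) ≤ 2. For the lower bound, G contains the cycle 3–5–2–4–1–3, so G is not a forest; only forests have treewidth ≤ 1, hence tw(G) ≥ 2. Therefore the treewidth is 2.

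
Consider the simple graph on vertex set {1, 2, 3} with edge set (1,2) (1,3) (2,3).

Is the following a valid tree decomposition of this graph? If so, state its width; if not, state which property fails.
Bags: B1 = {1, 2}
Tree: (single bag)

No — vertex 3 appears in no bag.

A tree decomposition must satisfy three properties: every vertex lies in some bag; for every edge, both endpoints lie together in some bag; and for every vertex, the bags containing it form a connected subtree. Here vertex 3 appears in no bag, so the decomposition is invalid.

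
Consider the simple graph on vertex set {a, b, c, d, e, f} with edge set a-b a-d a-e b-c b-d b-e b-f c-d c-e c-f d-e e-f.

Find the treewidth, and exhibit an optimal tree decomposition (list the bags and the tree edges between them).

Treewidth 3.
One optimal decomposition is:
Bags: B1 = {a, b, d, e}  B2 = {b, c, d, e}  B3 = {b, c, e, f}
Tree: B1–B2, B2–B3

Every bag has size at most 4, so the width is 4 − 1 = 3 and tw(G) ≤ 3. Conversely, {b, c, d, e} is a clique of size 4, and the vertices of any clique must share a bag in every tree decomposition; so some bag has ≥ 4 vertices and tw(G) ≥ 3. Therefore the treewidth is 3.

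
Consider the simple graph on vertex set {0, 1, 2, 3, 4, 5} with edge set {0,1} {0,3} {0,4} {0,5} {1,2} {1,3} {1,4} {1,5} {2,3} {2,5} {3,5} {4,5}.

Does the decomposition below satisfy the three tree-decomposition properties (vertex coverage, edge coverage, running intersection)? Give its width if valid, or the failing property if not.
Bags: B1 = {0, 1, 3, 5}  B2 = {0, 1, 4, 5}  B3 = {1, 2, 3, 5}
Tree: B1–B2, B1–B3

Yes; width 3.

Vertex coverage: the bags together contain {0, 1, 2, 3, 4, 5}, the full vertex set. Edge coverage: each edge of G has both endpoints in at least one bag. Running intersection: for every vertex, the bags containing it form a connected subtree. All three properties hold, so this is a valid tree decomposition of width max|bag| − 1 = 3, and hence tw(G) ≤ 3.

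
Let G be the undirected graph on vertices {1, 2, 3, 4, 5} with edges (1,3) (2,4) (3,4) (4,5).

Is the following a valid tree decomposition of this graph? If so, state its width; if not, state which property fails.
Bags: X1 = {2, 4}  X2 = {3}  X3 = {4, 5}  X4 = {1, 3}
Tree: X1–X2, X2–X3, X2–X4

No — edge (4,3) lies in no bag.

A tree decomposition must satisfy three properties: every vertex lies in some bag; for every edge, both endpoints lie together in some bag; and for every vertex, the bags containing it form a connected subtree. Here edge (4,3) lies in no bag, so the decomposition is invalid.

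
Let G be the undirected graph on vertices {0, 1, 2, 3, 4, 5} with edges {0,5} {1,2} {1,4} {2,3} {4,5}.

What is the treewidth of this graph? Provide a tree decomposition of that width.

Treewidth 1.
One optimal decomposition is:
Bags: B1 = {0, 5}  B2 = {4, 5}  B3 = {1, 4}  B4 = {1, 2}  B5 = {2, 3}
Tree: B1–B2, B2–B3, B3–B4, B4–B5

The largest bag has 2 vertices, giving width 1; this decomposition certifies tw(G) ≤ 1. Since G has at least one edge (e.g. 0–5), it is not an edgeless graph, so tw(G) ≥ 1. Therefore the treewidth is 1.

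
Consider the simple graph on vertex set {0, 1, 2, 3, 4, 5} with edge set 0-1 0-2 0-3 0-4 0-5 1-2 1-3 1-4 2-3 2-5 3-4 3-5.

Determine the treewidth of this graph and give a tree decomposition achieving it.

Treewidth 3.
Bags: B1 = {0, 1, 3, 4}  B2 = {0, 1, 2, 3}  B3 = {0, 2, 3, 5}
Tree: B1–B2, B2–B3

Each bag holds 4 vertices, so the decomposition has width 3, which upper-bounds the treewidth. On the other hand G contains the 4-clique {0, 1, 2, 3}. A clique must lie in a single bag of any decomposition, so no decomposition can have width below 3. The upper and lower bounds meet at 3, so that is the treewidth.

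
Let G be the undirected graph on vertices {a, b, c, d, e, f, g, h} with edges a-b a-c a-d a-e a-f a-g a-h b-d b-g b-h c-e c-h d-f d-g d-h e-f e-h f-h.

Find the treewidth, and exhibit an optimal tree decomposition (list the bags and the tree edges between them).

Every bag has size at most 4, so the width is 4 − 1 = 3 and tw(G) ≤ 3. For the lower bound, the 4 vertices {a, b, d, g} are pairwise adjacent, and any tree decomposition puts a clique entirely inside one bag — forcing width ≥ 3. Therefore the treewidth is 3.

Treewidth 3.
Bags: B1 = {a, b, d, h}  B2 = {a, b, d, g}  B3 = {a, d, f, h}  B4 = {a, e, f, h}  B5 = {a, c, e, h}
Tree: B1–B2, B1–B3, B3–B4, B4–B5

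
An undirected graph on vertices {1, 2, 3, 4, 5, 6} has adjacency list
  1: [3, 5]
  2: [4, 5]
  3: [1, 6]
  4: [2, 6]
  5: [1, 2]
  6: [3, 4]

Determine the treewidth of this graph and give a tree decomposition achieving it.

Treewidth 2.
Bags: B1 = {2, 4, 5}  B2 = {4, 5, 6}  B3 = {3, 5, 6}  B4 = {1, 3, 5}
Tree: B1–B2, B2–B3, B3–B4

The largest bag has 3 vertices, giving width 2; this decomposition certifies tw(G) ≤ 2. The edges 5–2–4–6–3–1–5 form a cycle, so G is not a tree and its treewidth is at least 2. The upper and lower bounds meet at 2, so that is the treewidth.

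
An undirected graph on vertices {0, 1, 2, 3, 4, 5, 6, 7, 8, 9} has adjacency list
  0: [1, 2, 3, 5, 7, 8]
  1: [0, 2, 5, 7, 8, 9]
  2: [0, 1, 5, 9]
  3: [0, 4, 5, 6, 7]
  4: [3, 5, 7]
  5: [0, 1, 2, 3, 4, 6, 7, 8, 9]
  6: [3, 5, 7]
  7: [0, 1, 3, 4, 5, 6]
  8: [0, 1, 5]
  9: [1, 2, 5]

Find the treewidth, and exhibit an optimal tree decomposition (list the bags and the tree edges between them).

Each bag holds 4 vertices, so the decomposition has width 3, which upper-bounds the treewidth. Conversely, {0, 1, 5, 8} is a clique of size 4, and the vertices of any clique must share a bag in every tree decomposition; so some bag has ≥ 4 vertices and tw(G) ≥ 3. Combining the bounds, tw(G) = 3.

Treewidth 3.
Bags: B1 = {0, 1, 5, 7}  B2 = {0, 3, 5, 7}  B3 = {0, 1, 2, 5}  B4 = {0, 1, 5, 8}  B5 = {1, 2, 5, 9}  B6 = {3, 4, 5, 7}  B7 = {3, 5, 6, 7}
Tree: B1–B2, B1–B3, B3–B4, B3–B5, B2–B6, B2–B7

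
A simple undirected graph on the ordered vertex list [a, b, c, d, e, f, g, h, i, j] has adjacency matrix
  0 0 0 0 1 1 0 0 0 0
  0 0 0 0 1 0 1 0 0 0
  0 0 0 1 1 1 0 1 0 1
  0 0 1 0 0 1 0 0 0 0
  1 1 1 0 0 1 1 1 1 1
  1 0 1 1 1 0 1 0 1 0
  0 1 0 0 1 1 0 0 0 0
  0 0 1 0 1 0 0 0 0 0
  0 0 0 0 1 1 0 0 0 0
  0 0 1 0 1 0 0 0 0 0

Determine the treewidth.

A width-2 tree decomposition is:
Bags: B1 = {e, f, g}  B2 = {c, e, f}  B3 = {c, e, j}  B4 = {c, d, f}  B5 = {a, e, f}  B6 = {c, e, h}  B7 = {e, f, i}  B8 = {b, e, g}
Tree: B1–B2, B2–B3, B2–B4, B1–B5, B2–B6, B2–B7, B1–B8
Each bag holds 3 vertices, so the decomposition has width 2, which upper-bounds the treewidth. For the lower bound, the 3 vertices {c, d, f} are pairwise adjacent, and any tree decomposition puts a clique entirely inside one bag — forcing width ≥ 2. Combining the bounds, tw(G) = 2.

2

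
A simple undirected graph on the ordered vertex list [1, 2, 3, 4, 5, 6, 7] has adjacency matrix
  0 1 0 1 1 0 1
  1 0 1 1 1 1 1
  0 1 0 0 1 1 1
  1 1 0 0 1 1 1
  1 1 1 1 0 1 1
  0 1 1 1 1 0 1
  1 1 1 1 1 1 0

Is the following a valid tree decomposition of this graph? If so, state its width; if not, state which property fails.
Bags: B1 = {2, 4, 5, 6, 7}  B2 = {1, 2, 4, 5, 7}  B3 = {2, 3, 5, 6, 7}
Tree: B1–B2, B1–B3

Yes; width 4.

Checking the three conditions: (i) the bags cover all of {1, 2, 3, 4, 5, 6, 7}; (ii) for each edge, some bag contains both endpoints; (iii) the bags containing any fixed vertex form a subtree. All hold, so the decomposition is valid with width 5 − 1 = 4.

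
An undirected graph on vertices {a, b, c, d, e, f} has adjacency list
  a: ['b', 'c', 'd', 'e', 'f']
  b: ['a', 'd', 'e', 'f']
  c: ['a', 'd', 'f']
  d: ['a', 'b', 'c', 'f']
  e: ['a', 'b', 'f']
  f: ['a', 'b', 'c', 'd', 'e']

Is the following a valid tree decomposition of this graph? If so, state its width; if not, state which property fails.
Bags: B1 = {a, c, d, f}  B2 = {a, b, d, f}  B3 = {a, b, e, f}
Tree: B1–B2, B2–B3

Vertex coverage: the bags together contain {a, b, c, d, e, f}, the full vertex set. Edge coverage: each edge of G has both endpoints in at least one bag. Running intersection: for every vertex, the bags containing it form a connected subtree. All three properties hold, so this is a valid tree decomposition of width max|bag| − 1 = 3, and hence tw(G) ≤ 3.

Yes; width 3.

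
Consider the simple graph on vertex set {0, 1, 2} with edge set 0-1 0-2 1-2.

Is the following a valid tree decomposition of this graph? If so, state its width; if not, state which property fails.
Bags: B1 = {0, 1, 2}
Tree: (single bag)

Every vertex of G appears in some bag (union = {0, 1, 2}); every edge is covered by a bag; and for each vertex v the set of bags containing v is connected in the bag tree. The decomposition is therefore valid. The largest bag has 3 vertices, so the width is 2.

Yes; width 2.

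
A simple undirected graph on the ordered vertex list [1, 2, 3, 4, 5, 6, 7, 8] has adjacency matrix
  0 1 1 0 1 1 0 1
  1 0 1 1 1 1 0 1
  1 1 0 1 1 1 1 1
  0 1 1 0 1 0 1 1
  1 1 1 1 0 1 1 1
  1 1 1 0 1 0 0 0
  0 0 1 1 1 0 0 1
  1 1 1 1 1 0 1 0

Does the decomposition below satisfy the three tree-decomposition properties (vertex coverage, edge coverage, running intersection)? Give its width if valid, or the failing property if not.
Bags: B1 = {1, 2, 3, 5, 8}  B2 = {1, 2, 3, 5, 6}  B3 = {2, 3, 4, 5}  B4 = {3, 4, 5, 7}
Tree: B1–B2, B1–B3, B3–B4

No — edge (8,4) lies in no bag.

A tree decomposition must satisfy three properties: every vertex lies in some bag; for every edge, both endpoints lie together in some bag; and for every vertex, the bags containing it form a connected subtree. Here edge (8,4) lies in no bag, so the decomposition is invalid.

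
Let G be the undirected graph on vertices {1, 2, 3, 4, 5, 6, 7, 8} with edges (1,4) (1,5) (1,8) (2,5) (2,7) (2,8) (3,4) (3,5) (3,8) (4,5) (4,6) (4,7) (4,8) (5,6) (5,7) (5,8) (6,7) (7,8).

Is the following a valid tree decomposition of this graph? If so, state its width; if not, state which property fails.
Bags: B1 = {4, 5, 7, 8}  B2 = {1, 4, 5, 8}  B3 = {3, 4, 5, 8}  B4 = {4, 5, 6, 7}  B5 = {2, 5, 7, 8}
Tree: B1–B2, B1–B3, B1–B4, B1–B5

Checking the three conditions: (i) the bags cover all of {1, 2, 3, 4, 5, 6, 7, 8}; (ii) for each edge, some bag contains both endpoints; (iii) the bags containing any fixed vertex form a subtree. All hold, so the decomposition is valid with width 4 − 1 = 3.

Yes; width 3.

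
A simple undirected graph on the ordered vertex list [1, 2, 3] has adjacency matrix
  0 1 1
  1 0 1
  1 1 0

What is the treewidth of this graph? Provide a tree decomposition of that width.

A single bag containing all 3 vertices is trivially a valid decomposition of width 2. Conversely, {1, 2, 3} is a clique of size 3, and the vertices of any clique must share a bag in every tree decomposition; so some bag has ≥ 3 vertices and tw(G) ≥ 2. Hence tw(G) = 2 exactly.

Treewidth 2.
One such decomposition:
Bags: B1 = {1, 2, 3}
Tree: (single bag)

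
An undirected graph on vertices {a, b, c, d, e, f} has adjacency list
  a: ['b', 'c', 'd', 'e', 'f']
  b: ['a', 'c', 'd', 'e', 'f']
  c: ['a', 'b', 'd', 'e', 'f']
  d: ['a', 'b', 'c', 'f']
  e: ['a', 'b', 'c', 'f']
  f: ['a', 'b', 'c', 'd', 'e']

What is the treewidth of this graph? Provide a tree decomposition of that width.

Treewidth 4.
Bags: B1 = {a, b, c, e, f}  B2 = {a, b, c, d, f}
Tree: B1–B2

Every bag has size at most 5, so the width is 5 − 1 = 4 and tw(G) ≤ 4. Conversely, {a, b, c, d, f} is a clique of size 5, and the vertices of any clique must share a bag in every tree decomposition; so some bag has ≥ 5 vertices and tw(G) ≥ 4. Therefore the treewidth is 4.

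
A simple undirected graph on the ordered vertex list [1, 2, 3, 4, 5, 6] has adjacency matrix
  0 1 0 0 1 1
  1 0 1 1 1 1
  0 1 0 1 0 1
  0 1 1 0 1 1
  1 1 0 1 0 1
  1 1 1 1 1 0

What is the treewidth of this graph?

A width-3 tree decomposition is:
Bags: B1 = {2, 3, 4, 6}  B2 = {2, 4, 5, 6}  B3 = {1, 2, 5, 6}
Tree: B1–B2, B2–B3
Each bag holds 4 vertices, so the decomposition has width 3, which upper-bounds the treewidth. On the other hand G contains the 4-clique {1, 2, 5, 6}. A clique must lie in a single bag of any decomposition, so no decomposition can have width below 3. Hence tw(G) = 3 exactly.

3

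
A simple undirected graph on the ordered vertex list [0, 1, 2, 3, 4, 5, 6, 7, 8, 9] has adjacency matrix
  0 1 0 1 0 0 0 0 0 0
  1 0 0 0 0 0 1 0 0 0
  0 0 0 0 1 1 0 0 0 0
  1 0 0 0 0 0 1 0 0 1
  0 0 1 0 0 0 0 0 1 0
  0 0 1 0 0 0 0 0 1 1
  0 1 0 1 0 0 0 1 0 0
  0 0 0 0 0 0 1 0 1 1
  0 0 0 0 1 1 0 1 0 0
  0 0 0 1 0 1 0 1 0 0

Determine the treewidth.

2

A width-2 tree decomposition is:
Bags: B1 = {2, 4, 5}  B2 = {4, 5, 8}  B3 = {5, 8, 9}  B4 = {7, 8, 9}  B5 = {3, 7, 9}  B6 = {3, 6, 7}  B7 = {0, 3, 6}  B8 = {0, 1, 6}
Tree: B1–B2, B2–B3, B3–B4, B4–B5, B5–B6, B6–B7, B7–B8
The largest bag has 3 vertices, giving width 2; this decomposition certifies tw(G) ≤ 2. Since 2–4–8–5–2 is a cycle in G, G is not acyclic. Forests are exactly the graphs of treewidth ≤ 1, so tw(G) ≥ 2. Therefore the treewidth is 2.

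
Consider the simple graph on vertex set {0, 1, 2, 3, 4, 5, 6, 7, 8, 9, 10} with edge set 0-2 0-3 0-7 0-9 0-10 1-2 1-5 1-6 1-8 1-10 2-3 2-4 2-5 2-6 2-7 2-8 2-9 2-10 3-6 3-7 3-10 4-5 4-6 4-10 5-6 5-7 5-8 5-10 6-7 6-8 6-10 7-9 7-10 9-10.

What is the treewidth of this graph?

A width-4 tree decomposition is:
Bags: B1 = {2, 5, 6, 7, 10}  B2 = {2, 4, 5, 6, 10}  B3 = {2, 3, 6, 7, 10}  B4 = {1, 2, 5, 6, 10}  B5 = {0, 2, 3, 7, 10}  B6 = {0, 2, 7, 9, 10}  B7 = {1, 2, 5, 6, 8}
Tree: B1–B2, B1–B3, B1–B4, B3–B5, B5–B6, B4–B7
The largest bag has 5 vertices, giving width 4; this decomposition certifies tw(G) ≤ 4. For the lower bound, the 5 vertices {1, 2, 5, 6, 8} are pairwise adjacent, and any tree decomposition puts a clique entirely inside one bag — forcing width ≥ 4. Hence tw(G) = 4 exactly.

4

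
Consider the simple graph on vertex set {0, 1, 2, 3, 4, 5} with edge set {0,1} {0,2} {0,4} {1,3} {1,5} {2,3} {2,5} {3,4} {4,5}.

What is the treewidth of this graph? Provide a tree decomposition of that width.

Every bag has size at most 4, so the width is 4 − 1 = 3 and tw(G) ≤ 3. For the lower bound: the 4 vertex sets {1,5}, {0,4}, {3}, {2} are disjoint, each induces a connected subgraph, and every pair is joined by at least one edge of G. Contracting each set to a single vertex therefore yields K_{4} as a minor, and since treewidth is minor-monotone, tw(G) ≥ tw(K_{4}) = 3. Combining the bounds, tw(G) = 3.

Treewidth 3.
One such decomposition:
Bags: B1 = {0, 1, 3, 5}  B2 = {0, 3, 4, 5}  B3 = {0, 2, 3, 5}
Tree: B1–B2, B2–B3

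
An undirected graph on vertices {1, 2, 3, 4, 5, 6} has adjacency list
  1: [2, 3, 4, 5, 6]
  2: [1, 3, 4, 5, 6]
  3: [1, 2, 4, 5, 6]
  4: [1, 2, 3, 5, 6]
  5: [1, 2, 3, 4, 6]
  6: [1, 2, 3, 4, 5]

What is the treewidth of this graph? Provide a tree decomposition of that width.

A single bag containing all 6 vertices is trivially a valid decomposition of width 5. Conversely, {1, 2, 3, 4, 5, 6} is a clique of size 6, and the vertices of any clique must share a bag in every tree decomposition; so some bag has ≥ 6 vertices and tw(G) ≥ 5. Combining the bounds, tw(G) = 5.

Treewidth 5.
Bags: B1 = {1, 2, 3, 4, 5, 6}
Tree: (single bag)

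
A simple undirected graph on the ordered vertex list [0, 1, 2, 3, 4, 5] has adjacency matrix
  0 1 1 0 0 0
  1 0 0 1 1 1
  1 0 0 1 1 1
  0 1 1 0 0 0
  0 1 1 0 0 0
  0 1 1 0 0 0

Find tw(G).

A width-2 tree decomposition is:
Bags: B1 = {0, 1, 2}  B2 = {1, 2, 4}  B3 = {1, 2, 5}  B4 = {1, 2, 3}
Tree: B1–B2, B2–B3, B3–B4
The largest bag has 3 vertices, giving width 2; this decomposition certifies tw(G) ≤ 2. The edges 1–0–2–4–1 form a cycle, so G is not a tree and its treewidth is at least 2. Therefore the treewidth is 2.

2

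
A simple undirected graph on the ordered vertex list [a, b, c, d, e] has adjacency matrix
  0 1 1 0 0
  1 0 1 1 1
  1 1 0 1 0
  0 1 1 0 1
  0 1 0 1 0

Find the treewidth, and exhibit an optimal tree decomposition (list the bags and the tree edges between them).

Treewidth 2.
One such decomposition:
Bags: B1 = {b, c, d}  B2 = {b, d, e}  B3 = {a, b, c}
Tree: B1–B2, B1–B3

The largest bag has 3 vertices, giving width 2; this decomposition certifies tw(G) ≤ 2. On the other hand G contains the 3-clique {b, d, e}. A clique must lie in a single bag of any decomposition, so no decomposition can have width below 2. Therefore the treewidth is 2.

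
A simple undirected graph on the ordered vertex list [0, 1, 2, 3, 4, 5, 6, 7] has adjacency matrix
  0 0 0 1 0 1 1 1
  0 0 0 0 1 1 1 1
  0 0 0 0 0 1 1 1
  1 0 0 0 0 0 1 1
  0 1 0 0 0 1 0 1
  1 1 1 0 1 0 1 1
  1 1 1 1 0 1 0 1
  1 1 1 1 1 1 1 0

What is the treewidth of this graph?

A width-3 tree decomposition is:
Bags: B1 = {0, 5, 6, 7}  B2 = {1, 5, 6, 7}  B3 = {1, 4, 5, 7}  B4 = {2, 5, 6, 7}  B5 = {0, 3, 6, 7}
Tree: B1–B2, B2–B3, B1–B4, B1–B5
The largest bag has 4 vertices, giving width 3; this decomposition certifies tw(G) ≤ 3. For the lower bound, the 4 vertices {0, 3, 6, 7} are pairwise adjacent, and any tree decomposition puts a clique entirely inside one bag — forcing width ≥ 3. Combining the bounds, tw(G) = 3.

3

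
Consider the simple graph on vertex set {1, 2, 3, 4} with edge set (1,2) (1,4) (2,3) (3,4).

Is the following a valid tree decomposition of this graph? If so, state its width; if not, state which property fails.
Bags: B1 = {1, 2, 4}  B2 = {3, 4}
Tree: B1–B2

A tree decomposition must satisfy three properties: every vertex lies in some bag; for every edge, both endpoints lie together in some bag; and for every vertex, the bags containing it form a connected subtree. Here edge (2,3) lies in no bag, so the decomposition is invalid.

No — edge (2,3) lies in no bag.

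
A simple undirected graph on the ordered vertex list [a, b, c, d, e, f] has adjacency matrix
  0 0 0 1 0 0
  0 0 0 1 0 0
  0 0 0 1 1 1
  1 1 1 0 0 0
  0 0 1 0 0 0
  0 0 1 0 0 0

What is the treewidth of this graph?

A width-1 tree decomposition is:
Bags: B1 = {c, d}  B2 = {c, f}  B3 = {a, d}  B4 = {b, d}  B5 = {c, e}
Tree: B1–B2, B1–B3, B3–B4, B1–B5
The largest bag has 2 vertices, giving width 1; this decomposition certifies tw(G) ≤ 1. G has an edge, so its treewidth is at least 1. Therefore the treewidth is 1.

1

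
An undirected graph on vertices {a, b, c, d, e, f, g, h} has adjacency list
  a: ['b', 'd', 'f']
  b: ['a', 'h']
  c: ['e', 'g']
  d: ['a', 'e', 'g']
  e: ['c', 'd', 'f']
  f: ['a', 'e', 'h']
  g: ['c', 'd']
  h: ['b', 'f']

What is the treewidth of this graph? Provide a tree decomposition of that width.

Each bag holds 3 vertices, so the decomposition has width 2, which upper-bounds the treewidth. The edges c–g–d–e–c form a cycle, so G is not a tree and its treewidth is at least 2. Hence tw(G) = 2 exactly.

Treewidth 2.
One optimal decomposition is:
Bags: B1 = {c, e, g}  B2 = {d, e, g}  B3 = {d, e, f}  B4 = {a, d, f}  B5 = {a, f, h}  B6 = {a, b, h}
Tree: B1–B2, B2–B3, B3–B4, B4–B5, B5–B6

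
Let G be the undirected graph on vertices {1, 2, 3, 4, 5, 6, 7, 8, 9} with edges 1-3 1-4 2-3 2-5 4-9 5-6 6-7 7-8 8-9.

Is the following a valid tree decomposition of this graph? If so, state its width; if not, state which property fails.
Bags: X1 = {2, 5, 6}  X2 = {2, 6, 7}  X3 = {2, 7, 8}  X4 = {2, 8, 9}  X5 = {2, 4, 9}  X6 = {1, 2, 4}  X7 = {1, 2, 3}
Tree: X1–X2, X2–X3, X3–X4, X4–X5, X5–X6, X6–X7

Checking the three conditions: (i) the bags cover all of {1, 2, 3, 4, 5, 6, 7, 8, 9}; (ii) for each edge, some bag contains both endpoints; (iii) the bags containing any fixed vertex form a subtree. All hold, so the decomposition is valid with width 3 − 1 = 2.

Yes; width 2.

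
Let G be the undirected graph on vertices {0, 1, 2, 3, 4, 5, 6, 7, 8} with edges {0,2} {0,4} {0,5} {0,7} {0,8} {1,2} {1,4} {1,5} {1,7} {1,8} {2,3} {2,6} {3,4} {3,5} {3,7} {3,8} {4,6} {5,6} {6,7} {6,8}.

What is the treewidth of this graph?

4

A width-4 tree decomposition is:
Bags: B1 = {0, 1, 3, 6, 8}  B2 = {0, 1, 2, 3, 6}  B3 = {0, 1, 3, 5, 6}  B4 = {0, 1, 3, 4, 6}  B5 = {0, 1, 3, 6, 7}
Tree: B1–B2, B2–B3, B3–B4, B4–B5
Every bag has size at most 5, so the width is 5 − 1 = 4 and tw(G) ≤ 4. For the lower bound: the 5 vertex sets {1,8}, {0,2}, {5,6}, {3}, {4} are disjoint, each induces a connected subgraph, and every pair is joined by at least one edge of G. Contracting each set to a single vertex therefore yields K_{5} as a minor, and since treewidth is minor-monotone, tw(G) ≥ tw(K_{5}) = 4. The upper and lower bounds meet at 4, so that is the treewidth.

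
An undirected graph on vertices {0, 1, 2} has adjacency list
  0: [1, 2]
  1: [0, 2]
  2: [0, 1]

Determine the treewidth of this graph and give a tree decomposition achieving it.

Treewidth 2.
Bags: B1 = {0, 1, 2}
Tree: (single bag)

A single bag containing all 3 vertices is trivially a valid decomposition of width 2. For the lower bound, the 3 vertices {0, 1, 2} are pairwise adjacent, and any tree decomposition puts a clique entirely inside one bag — forcing width ≥ 2. Therefore the treewidth is 2.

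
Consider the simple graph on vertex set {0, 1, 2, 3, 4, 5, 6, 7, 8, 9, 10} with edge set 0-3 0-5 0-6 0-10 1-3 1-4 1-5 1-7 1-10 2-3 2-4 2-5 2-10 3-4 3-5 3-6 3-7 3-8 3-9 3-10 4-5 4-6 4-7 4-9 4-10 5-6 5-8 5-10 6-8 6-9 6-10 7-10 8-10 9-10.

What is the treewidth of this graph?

4

A width-4 tree decomposition is:
Bags: B1 = {0, 3, 5, 6, 10}  B2 = {3, 5, 6, 8, 10}  B3 = {3, 4, 5, 6, 10}  B4 = {1, 3, 4, 5, 10}  B5 = {2, 3, 4, 5, 10}  B6 = {3, 4, 6, 9, 10}  B7 = {1, 3, 4, 7, 10}
Tree: B1–B2, B1–B3, B3–B4, B3–B5, B3–B6, B4–B7
Every bag has size at most 5, so the width is 5 − 1 = 4 and tw(G) ≤ 4. On the other hand G contains the 5-clique {0, 3, 5, 6, 10}. A clique must lie in a single bag of any decomposition, so no decomposition can have width below 4. Therefore the treewidth is 4.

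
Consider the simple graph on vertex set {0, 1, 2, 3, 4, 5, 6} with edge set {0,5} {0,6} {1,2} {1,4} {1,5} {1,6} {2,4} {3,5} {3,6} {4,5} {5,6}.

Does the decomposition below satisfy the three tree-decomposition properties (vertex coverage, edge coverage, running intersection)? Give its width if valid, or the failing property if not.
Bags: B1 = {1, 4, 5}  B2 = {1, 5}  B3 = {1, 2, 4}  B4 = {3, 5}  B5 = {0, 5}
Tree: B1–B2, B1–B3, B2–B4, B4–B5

A tree decomposition must satisfy three properties: every vertex lies in some bag; for every edge, both endpoints lie together in some bag; and for every vertex, the bags containing it form a connected subtree. Here vertex 6 appears in no bag, so the decomposition is invalid.

No — vertex 6 appears in no bag.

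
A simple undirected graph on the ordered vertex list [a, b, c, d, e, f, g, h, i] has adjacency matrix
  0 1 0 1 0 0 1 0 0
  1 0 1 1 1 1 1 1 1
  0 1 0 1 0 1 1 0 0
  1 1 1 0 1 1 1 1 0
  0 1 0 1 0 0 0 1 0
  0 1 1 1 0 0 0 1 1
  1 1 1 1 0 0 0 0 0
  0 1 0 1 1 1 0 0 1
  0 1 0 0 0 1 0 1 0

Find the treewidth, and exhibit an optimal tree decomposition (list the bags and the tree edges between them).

Each bag holds 4 vertices, so the decomposition has width 3, which upper-bounds the treewidth. For the lower bound, the 4 vertices {b, c, d, g} are pairwise adjacent, and any tree decomposition puts a clique entirely inside one bag — forcing width ≥ 3. Combining the bounds, tw(G) = 3.

Treewidth 3.
One such decomposition:
Bags: B1 = {b, c, d, f}  B2 = {b, c, d, g}  B3 = {b, d, f, h}  B4 = {a, b, d, g}  B5 = {b, d, e, h}  B6 = {b, f, h, i}
Tree: B1–B2, B1–B3, B2–B4, B3–B5, B3–B6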